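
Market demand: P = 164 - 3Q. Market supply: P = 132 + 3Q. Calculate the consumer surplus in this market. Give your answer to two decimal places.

Setting demand equal to supply, 32 = 6Q, so Q* = 5.3333 and P* = 148.
The demand choke price is 164, so CS = (1/2)(Q*)(164 - P*) = (1/2)(5.3333)(16) = 42.6667.

42.67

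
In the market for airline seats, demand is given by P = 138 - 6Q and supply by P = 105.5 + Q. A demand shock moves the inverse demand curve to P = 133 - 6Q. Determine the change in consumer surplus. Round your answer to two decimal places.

Initial equilibrium: Q_0 = 4.6429, P_0 = 110.1429; CS_0 = (1/2)(4.6429)(27.8571) = 64.6684, PS_0 = (1/2)(4.6429)(4.6429) = 10.7781.
New equilibrium: 133 - 6Q = 105.5 + Q gives Q_1 = 3.9286, P_1 = 109.4286; CS_1 = 46.301, PS_1 = 7.7168.
Change in consumer surplus = 46.301 - 64.6684 = -18.3673.

-18.37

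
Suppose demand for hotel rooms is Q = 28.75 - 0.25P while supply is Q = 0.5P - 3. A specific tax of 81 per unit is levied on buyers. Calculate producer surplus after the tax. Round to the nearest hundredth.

21.78

Rewriting demand in inverse form: P = 115 - 4Q.
Rewriting supply in inverse form: P = 6 + 2Q.
Pre-tax equilibrium: 115 - 4Q = 6 + 2Q gives Q* = 18.1667, P* = 42.3333.
A tax on buyers shifts demand down by 81: (115 - 81) - 4Q = 6 + 2Q, so Q_t = 4.6667. Buyers pay P_b = 96.3333; sellers receive P_s = P_b - 81 = 15.3333.
PS = (1/2)(Q_t)(P_s - 6) = (1/2)(4.6667)(9.3333) = 21.7778.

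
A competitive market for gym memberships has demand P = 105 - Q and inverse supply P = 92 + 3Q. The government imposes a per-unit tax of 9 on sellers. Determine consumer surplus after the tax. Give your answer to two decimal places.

0.50

Without the tax, 105 - Q = 92 + 3Q so Q* = 3.25 and P* = 101.75.
A tax on sellers shifts supply up by 9: 105 - Q = 92 + 3Q + 9, so Q_t = 1. Buyers pay P_b = 104; sellers receive P_s = P_b - 9 = 95.
CS = (1/2)(Q_t)(105 - P_b) = (1/2)(1)(1) = 0.5.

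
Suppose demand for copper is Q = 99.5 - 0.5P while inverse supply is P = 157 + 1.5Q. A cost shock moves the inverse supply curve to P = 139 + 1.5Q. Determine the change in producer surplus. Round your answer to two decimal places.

112.41

Rewriting demand in inverse form: P = 199 - 2Q.
Initial equilibrium: Q_0 = 12, P_0 = 175; CS_0 = (1/2)(12)(24) = 144, PS_0 = (1/2)(12)(18) = 108.
New equilibrium: 199 - 2Q = 139 + 1.5Q gives Q_1 = 17.1429, P_1 = 164.7143; CS_1 = 293.8776, PS_1 = 220.4082.
Change in producer surplus = 220.4082 - 108 = 112.4082.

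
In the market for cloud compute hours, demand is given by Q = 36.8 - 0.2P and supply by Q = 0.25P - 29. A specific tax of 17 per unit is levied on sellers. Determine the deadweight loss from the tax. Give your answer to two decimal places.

16.06

Rewriting demand in inverse form: P = 184 - 5Q.
Rewriting supply in inverse form: P = 116 + 4Q.
Without the tax, 184 - 5Q = 116 + 4Q so Q* = 7.5556 and P* = 146.2222.
A tax on sellers shifts supply up by 17: 184 - 5Q = 116 + 4Q + 17, so Q_t = 5.6667. Buyers pay P_b = 155.6667; sellers receive P_s = P_b - 17 = 138.6667.
The welfare triangle lost has base Q* - Q_t = 1.8889 and height t = 17, so DWL = (1/2)(1.8889)(17) = 16.0556.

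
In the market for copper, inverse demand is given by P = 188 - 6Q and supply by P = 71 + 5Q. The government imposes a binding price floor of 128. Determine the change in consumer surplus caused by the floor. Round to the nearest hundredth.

Free-market equilibrium: 188 - 6Q = 71 + 5Q gives Q* = 10.6364, P* = 124.1818.
At the floor price 128, quantity demanded is (188 - 128)/6 = 10; demand is the short side, so Q = 10 trades at P = 128.
CS goes from (1/2)(10.6364)(63.8182) = 339.3967 to 300 (computed as (188 - 128)(10) - (1/2)(6)(10)^2), a change of -39.3967.

-39.40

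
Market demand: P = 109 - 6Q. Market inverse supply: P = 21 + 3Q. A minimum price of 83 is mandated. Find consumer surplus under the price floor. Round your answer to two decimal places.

Free-market equilibrium: 109 - 6Q = 21 + 3Q gives Q* = 9.7778, P* = 50.3333.
At the floor price 83, quantity demanded is (109 - 83)/6 = 4.3333; demand is the short side, so Q = 4.3333 trades at P = 83.
CS is the triangle under demand above 83: (1/2)(4.3333)(109 - 83) = 56.3333.

56.33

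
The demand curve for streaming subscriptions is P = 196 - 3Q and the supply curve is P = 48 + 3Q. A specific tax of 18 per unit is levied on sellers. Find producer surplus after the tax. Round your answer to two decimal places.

Without the tax, 196 - 3Q = 48 + 3Q so Q* = 24.6667 and P* = 122.
A tax on sellers shifts supply up by 18: 196 - 3Q = 48 + 3Q + 18, so Q_t = 21.6667. Buyers pay P_b = 131; sellers receive P_s = P_b - 18 = 113.
PS = (1/2)(Q_t)(P_s - 48) = (1/2)(21.6667)(65) = 704.1667.

704.17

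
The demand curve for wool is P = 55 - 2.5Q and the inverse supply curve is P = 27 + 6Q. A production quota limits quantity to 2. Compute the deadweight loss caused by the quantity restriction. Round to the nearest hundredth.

7.12

Without the quota, 55 - 2.5Q = 27 + 6Q gives Q* = 3.2941.
At Q = 2 the demand price is 55 - 2.5(2) = 50 and the supply price is 27 + 6(2) = 39.
DWL = (1/2)(gap between curves at 2) x (Q* - 2) = (1/2)(11)(1.2941) = 7.1176.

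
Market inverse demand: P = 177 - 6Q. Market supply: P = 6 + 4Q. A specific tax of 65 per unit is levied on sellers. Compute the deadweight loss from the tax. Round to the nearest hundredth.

211.25

Without the tax, 177 - 6Q = 6 + 4Q so Q* = 17.1 and P* = 74.4.
With the tax, sellers need 65 more per unit: 177 - 6Q = 6 + 4Q + 65, so Q_t = 10.6. Buyers pay P_b = 113.4; sellers receive P_s = P_b - 65 = 48.4.
The welfare triangle lost has base Q* - Q_t = 6.5 and height t = 65, so DWL = (1/2)(6.5)(65) = 211.25.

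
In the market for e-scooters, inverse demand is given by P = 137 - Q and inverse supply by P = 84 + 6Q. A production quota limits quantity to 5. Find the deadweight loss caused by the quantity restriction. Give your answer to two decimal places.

Unrestricted equilibrium: Q* = (137 - 84)/(1 + 6) = 7.5714.
At Q = 5 the demand price is 137 - (5) = 132 and the supply price is 84 + 6(5) = 114.
Deadweight loss is the triangle between the curves from 5 to 7.5714: (1/2)(132 - 114)(7.5714 - 5) = 23.1429.

23.14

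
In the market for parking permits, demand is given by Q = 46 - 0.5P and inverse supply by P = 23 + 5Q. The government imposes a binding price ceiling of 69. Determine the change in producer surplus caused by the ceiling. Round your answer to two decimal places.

-31.31

Rewriting demand in inverse form: P = 92 - 2Q.
Without the control, 92 - 2Q = 23 + 5Q so Q* = 9.8571 and P* = 72.2857.
At P = 69, sellers supply (69 - 23)/5 = 9.2 while buyers want more, so the quantity traded is 9.2 at price 69.
PS goes from (1/2)(9.8571)(49.2857) = 242.9082 to 211.6 (computed as (69 - 23)(9.2) - (1/2)(5)(9.2)^2), a change of -31.3082.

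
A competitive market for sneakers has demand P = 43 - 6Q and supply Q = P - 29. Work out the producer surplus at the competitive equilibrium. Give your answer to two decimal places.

2.00

Rewriting supply in inverse form: P = 29 + Q.
Setting demand equal to supply, 14 = 7Q, so Q* = 2 and P* = 31.
The supply curve's price intercept is 29, so PS = (1/2)(Q*)(P* - 29) = (1/2)(2)(2) = 2.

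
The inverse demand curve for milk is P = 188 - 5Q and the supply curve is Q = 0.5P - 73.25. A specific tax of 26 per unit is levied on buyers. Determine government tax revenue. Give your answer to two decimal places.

57.57

Rewriting supply in inverse form: P = 146.5 + 2Q.
Pre-tax equilibrium: 188 - 5Q = 146.5 + 2Q gives Q* = 5.9286, P* = 158.3571.
With the tax, buyers' net willingness to pay falls by 26: (188 - 26) - 5Q = 146.5 + 2Q, so Q_t = 2.2143. Buyers pay P_b = 176.9286; sellers receive P_s = P_b - 26 = 150.9286.
Revenue is the tax times quantity traded: 26 x 2.2143 = 57.5714.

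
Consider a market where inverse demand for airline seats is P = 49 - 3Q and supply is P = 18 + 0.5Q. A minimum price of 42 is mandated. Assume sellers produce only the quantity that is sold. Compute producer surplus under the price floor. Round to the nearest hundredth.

54.64

Free-market equilibrium: 49 - 3Q = 18 + 0.5Q gives Q* = 8.8571, P* = 22.4286.
At the floor price 42, quantity demanded is (49 - 42)/3 = 2.3333; demand is the short side, so Q = 2.3333 trades at P = 42.
The supply price at Q = 2.3333 is 19.1667. PS is the trapezoid between 42 and supply over [0, 2.3333]: (1/2)[(42 - 18) + (42 - 19.1667)](2.3333) = 54.6389.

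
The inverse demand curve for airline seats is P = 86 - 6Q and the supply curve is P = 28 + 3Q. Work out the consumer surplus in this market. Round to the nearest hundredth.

Setting demand equal to supply, 58 = 9Q, so Q* = 6.4444 and P* = 47.3333.
Consumer surplus is the triangle under demand above P*: (1/2)(6.4444)(86 - 47.3333) = (1/2)(6.4444)(38.6667) = 124.5926.

124.59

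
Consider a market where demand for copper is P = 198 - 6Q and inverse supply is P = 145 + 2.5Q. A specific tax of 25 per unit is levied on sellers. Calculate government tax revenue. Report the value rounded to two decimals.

82.35

Pre-tax equilibrium: 198 - 6Q = 145 + 2.5Q gives Q* = 6.2353, P* = 160.5882.
With the tax, sellers need 25 more per unit: 198 - 6Q = 145 + 2.5Q + 25, so Q_t = 3.2941. Buyers pay P_b = 178.2353; sellers receive P_s = P_b - 25 = 153.2353.
Revenue is the tax times quantity traded: 25 x 3.2941 = 82.3529.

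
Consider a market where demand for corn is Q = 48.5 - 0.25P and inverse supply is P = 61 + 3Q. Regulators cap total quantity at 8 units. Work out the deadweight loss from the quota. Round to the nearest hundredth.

Rewriting demand in inverse form: P = 194 - 4Q.
Unrestricted equilibrium: Q* = (194 - 61)/(4 + 3) = 19.
At Q = 8 the demand price is 194 - 4(8) = 162 and the supply price is 61 + 3(8) = 85.
Deadweight loss is the triangle between the curves from 8 to 19: (1/2)(162 - 85)(19 - 8) = 423.5.

423.50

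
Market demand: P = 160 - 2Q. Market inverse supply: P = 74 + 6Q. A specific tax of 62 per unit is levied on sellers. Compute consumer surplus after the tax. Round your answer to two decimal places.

9.00

Without the tax, 160 - 2Q = 74 + 6Q so Q* = 10.75 and P* = 138.5.
With the tax, sellers need 62 more per unit: 160 - 2Q = 74 + 6Q + 62, so Q_t = 3. Buyers pay P_b = 154; sellers receive P_s = P_b - 62 = 92.
CS = (1/2)(Q_t)(160 - P_b) = (1/2)(3)(6) = 9.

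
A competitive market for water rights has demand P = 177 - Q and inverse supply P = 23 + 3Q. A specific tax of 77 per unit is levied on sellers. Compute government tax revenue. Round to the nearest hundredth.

1482.25

Pre-tax equilibrium: 177 - Q = 23 + 3Q gives Q* = 38.5, P* = 138.5.
With the tax, sellers need 77 more per unit: 177 - Q = 23 + 3Q + 77, so Q_t = 19.25. Buyers pay P_b = 157.75; sellers receive P_s = P_b - 77 = 80.75.
Revenue is the tax times quantity traded: 77 x 19.25 = 1482.25.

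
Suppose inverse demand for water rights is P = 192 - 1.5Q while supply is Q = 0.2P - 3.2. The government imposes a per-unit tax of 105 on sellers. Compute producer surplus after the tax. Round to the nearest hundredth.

298.28

Rewriting supply in inverse form: P = 16 + 5Q.
Pre-tax equilibrium: 192 - 1.5Q = 16 + 5Q gives Q* = 27.0769, P* = 151.3846.
A tax on sellers shifts supply up by 105: 192 - 1.5Q = 16 + 5Q + 105, so Q_t = 10.9231. Buyers pay P_b = 175.6154; sellers receive P_s = P_b - 105 = 70.6154.
PS = (1/2)(Q_t)(P_s - 16) = (1/2)(10.9231)(54.6154) = 298.284.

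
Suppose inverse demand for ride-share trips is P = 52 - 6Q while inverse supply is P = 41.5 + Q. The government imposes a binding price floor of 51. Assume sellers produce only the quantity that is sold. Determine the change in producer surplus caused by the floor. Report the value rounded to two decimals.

0.44

Without the control, 52 - 6Q = 41.5 + Q so Q* = 1.5 and P* = 43.
At the floor price 51, quantity demanded is (52 - 51)/6 = 0.1667; demand is the short side, so Q = 0.1667 trades at P = 51.
PS goes from (1/2)(1.5)(1.5) = 1.125 to 1.5694 (computed as (51 - 41.5)(0.1667) - (1/2)(1)(0.1667)^2), a change of 0.4444.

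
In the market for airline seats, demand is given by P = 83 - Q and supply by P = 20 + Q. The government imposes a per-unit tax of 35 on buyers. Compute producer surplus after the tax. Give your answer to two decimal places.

Without the tax, 83 - Q = 20 + Q so Q* = 31.5 and P* = 51.5.
With the tax, buyers' net willingness to pay falls by 35: (83 - 35) - Q = 20 + Q, so Q_t = 14. Buyers pay P_b = 69; sellers receive P_s = P_b - 35 = 34.
Producer surplus is the triangle above supply below P_s: (1/2)(14)(34 - 20) = 98.

98.00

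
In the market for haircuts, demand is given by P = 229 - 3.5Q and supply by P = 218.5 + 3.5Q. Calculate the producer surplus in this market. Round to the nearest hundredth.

Setting demand equal to supply, 10.5 = 7Q, so Q* = 1.5 and P* = 223.75.
The supply curve's price intercept is 218.5, so PS = (1/2)(Q*)(P* - 218.5) = (1/2)(1.5)(5.25) = 3.9375.

3.94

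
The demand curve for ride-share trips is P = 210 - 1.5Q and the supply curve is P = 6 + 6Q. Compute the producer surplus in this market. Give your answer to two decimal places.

Equilibrium: 210 - 1.5Q = 6 + 6Q, so Q* = 27.2 and P* = 169.2.
Producer surplus is the triangle above supply below P*: (1/2)(27.2)(169.2 - 6) = (1/2)(27.2)(163.2) = 2219.52.

2219.52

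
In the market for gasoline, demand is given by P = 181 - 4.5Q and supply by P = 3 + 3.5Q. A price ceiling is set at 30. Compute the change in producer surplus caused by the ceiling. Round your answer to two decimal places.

Without the control, 181 - 4.5Q = 3 + 3.5Q so Q* = 22.25 and P* = 80.875.
At P = 30, sellers supply (30 - 3)/3.5 = 7.7143 while buyers want more, so the quantity traded is 7.7143 at price 30.
PS goes from (1/2)(22.25)(77.875) = 866.3594 to 104.1429 (computed as (30 - 3)(7.7143) - (1/2)(3.5)(7.7143)^2), a change of -762.2165.

-762.22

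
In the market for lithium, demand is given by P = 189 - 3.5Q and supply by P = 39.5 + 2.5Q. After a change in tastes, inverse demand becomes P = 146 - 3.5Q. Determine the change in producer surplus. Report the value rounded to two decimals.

Initial equilibrium: Q_0 = 24.9167, P_0 = 101.7917; CS_0 = (1/2)(24.9167)(87.2083) = 1086.4705, PS_0 = (1/2)(24.9167)(62.2917) = 776.0503.
New equilibrium: 146 - 3.5Q = 39.5 + 2.5Q gives Q_1 = 17.75, P_1 = 83.875; CS_1 = 551.3594, PS_1 = 393.8281.
Change in producer surplus = 393.8281 - 776.0503 = -382.2222.

-382.22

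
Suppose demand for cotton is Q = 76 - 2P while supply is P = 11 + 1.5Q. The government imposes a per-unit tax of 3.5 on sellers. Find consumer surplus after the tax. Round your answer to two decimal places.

Rewriting demand in inverse form: P = 38 - 0.5Q.
Without the tax, 38 - 0.5Q = 11 + 1.5Q so Q* = 13.5 and P* = 31.25.
With the tax, sellers need 3.5 more per unit: 38 - 0.5Q = 11 + 1.5Q + 3.5, so Q_t = 11.75. Buyers pay P_b = 32.125; sellers receive P_s = P_b - 3.5 = 28.625.
CS = (1/2)(Q_t)(38 - P_b) = (1/2)(11.75)(5.875) = 34.5156.

34.52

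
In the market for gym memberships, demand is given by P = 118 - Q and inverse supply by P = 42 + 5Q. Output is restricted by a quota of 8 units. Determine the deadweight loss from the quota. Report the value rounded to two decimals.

Unrestricted equilibrium: Q* = (118 - 42)/(1 + 5) = 12.6667.
At Q = 8 the demand price is 118 - (8) = 110 and the supply price is 42 + 5(8) = 82.
Deadweight loss is the triangle between the curves from 8 to 12.6667: (1/2)(110 - 82)(12.6667 - 8) = 65.3333.

65.33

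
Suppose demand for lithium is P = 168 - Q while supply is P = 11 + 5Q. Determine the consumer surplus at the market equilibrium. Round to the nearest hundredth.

342.35

Set 168 - Q = 11 + 5Q, which gives 157 = 6Q, so Q* = 26.1667 and P* = 168 - (26.1667) = 141.8333.
Consumer surplus is the triangle under demand above P*: (1/2)(26.1667)(168 - 141.8333) = (1/2)(26.1667)(26.1667) = 342.3472.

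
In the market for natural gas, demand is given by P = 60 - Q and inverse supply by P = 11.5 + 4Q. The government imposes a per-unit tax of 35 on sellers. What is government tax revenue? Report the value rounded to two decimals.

Without the tax, 60 - Q = 11.5 + 4Q so Q* = 9.7 and P* = 50.3.
With the tax, sellers need 35 more per unit: 60 - Q = 11.5 + 4Q + 35, so Q_t = 2.7. Buyers pay P_b = 57.3; sellers receive P_s = P_b - 35 = 22.3.
Revenue is the tax times quantity traded: 35 x 2.7 = 94.5.

94.50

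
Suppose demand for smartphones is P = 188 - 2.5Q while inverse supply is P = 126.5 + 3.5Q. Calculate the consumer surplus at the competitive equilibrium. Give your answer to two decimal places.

Setting demand equal to supply, 61.5 = 6Q, so Q* = 10.25 and P* = 162.375.
CS is the area between the demand curve and P* from 0 to Q*: (1/2)(10.25)(25.625) = 131.3281.

131.33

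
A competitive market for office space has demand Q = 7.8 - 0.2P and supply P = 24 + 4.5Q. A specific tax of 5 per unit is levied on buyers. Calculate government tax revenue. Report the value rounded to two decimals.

5.26

Rewriting demand in inverse form: P = 39 - 5Q.
Pre-tax equilibrium: 39 - 5Q = 24 + 4.5Q gives Q* = 1.5789, P* = 31.1053.
With the tax, buyers' net willingness to pay falls by 5: (39 - 5) - 5Q = 24 + 4.5Q, so Q_t = 1.0526. Buyers pay P_b = 33.7368; sellers receive P_s = P_b - 5 = 28.7368.
Tax revenue = t x Q_t = 5 x 1.0526 = 5.2632.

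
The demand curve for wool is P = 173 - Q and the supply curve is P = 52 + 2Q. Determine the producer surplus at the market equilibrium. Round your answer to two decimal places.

Setting demand equal to supply, 121 = 3Q, so Q* = 40.3333 and P* = 132.6667.
Producer surplus is the triangle above supply below P*: (1/2)(40.3333)(132.6667 - 52) = (1/2)(40.3333)(80.6667) = 1626.7778.

1626.78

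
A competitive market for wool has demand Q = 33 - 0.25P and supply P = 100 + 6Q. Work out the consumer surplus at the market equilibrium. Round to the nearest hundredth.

Rewriting demand in inverse form: P = 132 - 4Q.
Set 132 - 4Q = 100 + 6Q, which gives 32 = 10Q, so Q* = 3.2 and P* = 132 - 4(3.2) = 119.2.
The demand choke price is 132, so CS = (1/2)(Q*)(132 - P*) = (1/2)(3.2)(12.8) = 20.48.

20.48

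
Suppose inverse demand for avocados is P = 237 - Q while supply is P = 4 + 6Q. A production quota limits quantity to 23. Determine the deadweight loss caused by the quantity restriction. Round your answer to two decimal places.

370.29

Unrestricted equilibrium: Q* = (237 - 4)/(1 + 6) = 33.2857.
At Q = 23 the demand price is 237 - (23) = 214 and the supply price is 4 + 6(23) = 142.
DWL = (1/2)(gap between curves at 23) x (Q* - 23) = (1/2)(72)(10.2857) = 370.2857.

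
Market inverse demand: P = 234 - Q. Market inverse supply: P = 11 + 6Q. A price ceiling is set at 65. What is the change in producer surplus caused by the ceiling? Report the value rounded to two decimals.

Without the control, 234 - Q = 11 + 6Q so Q* = 31.8571 and P* = 202.1429.
At the ceiling price 65, quantity supplied is (65 - 11)/6 = 9; supply is the short side, so Q = 9 trades at P = 65.
PS goes from (1/2)(31.8571)(191.1429) = 3044.6327 to 243 (computed as (65 - 11)(9) - (1/2)(6)(9)^2), a change of -2801.6327.

-2801.63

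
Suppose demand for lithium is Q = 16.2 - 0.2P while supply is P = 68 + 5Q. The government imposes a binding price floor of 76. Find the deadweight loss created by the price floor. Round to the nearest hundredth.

Rewriting demand in inverse form: P = 81 - 5Q.
Without the control, 81 - 5Q = 68 + 5Q so Q* = 1.3 and P* = 74.5.
At the floor price 76, quantity demanded is (81 - 76)/5 = 1; demand is the short side, so Q = 1 trades at P = 76.
At Q = 1 the demand price is 76 and the supply price is 73. Deadweight loss is the triangle between the curves from 1 to 1.3: (1/2)(76 - 73)(1.3 - 1) = 0.45.

0.45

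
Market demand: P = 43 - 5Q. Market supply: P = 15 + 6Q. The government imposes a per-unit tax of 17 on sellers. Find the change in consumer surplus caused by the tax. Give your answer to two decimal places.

-13.70

Without the tax, 43 - 5Q = 15 + 6Q so Q* = 2.5455 and P* = 30.2727.
A tax on sellers shifts supply up by 17: 43 - 5Q = 15 + 6Q + 17, so Q_t = 1. Buyers pay P_b = 38; sellers receive P_s = P_b - 17 = 21.
Consumers lose the trapezoid between P* and P_b out to Q_t plus the triangle from Q_t to Q*: change in CS = 2.5 - 16.1983 = -13.6983.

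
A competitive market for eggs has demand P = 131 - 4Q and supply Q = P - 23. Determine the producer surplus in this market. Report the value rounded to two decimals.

Rewriting supply in inverse form: P = 23 + Q.
Setting demand equal to supply, 108 = 5Q, so Q* = 21.6 and P* = 44.6.
PS is the area between P* and the supply curve from 0 to Q*: (1/2)(21.6)(21.6) = 233.28.

233.28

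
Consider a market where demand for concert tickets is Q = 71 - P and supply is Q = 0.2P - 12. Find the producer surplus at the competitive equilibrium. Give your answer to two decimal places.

8.40

Rewriting demand in inverse form: P = 71 - Q.
Rewriting supply in inverse form: P = 60 + 5Q.
Setting demand equal to supply, 11 = 6Q, so Q* = 1.8333 and P* = 69.1667.
PS is the area between P* and the supply curve from 0 to Q*: (1/2)(1.8333)(9.1667) = 8.4028.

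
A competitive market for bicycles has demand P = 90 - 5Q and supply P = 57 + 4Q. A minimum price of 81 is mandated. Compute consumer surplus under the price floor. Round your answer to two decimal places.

Free-market equilibrium: 90 - 5Q = 57 + 4Q gives Q* = 3.6667, P* = 71.6667.
At P = 81, buyers demand (90 - 81)/5 = 1.8 while sellers would supply more, so the quantity traded is 1.8 at price 81.
CS is the triangle under demand above 81: (1/2)(1.8)(90 - 81) = 8.1.

8.10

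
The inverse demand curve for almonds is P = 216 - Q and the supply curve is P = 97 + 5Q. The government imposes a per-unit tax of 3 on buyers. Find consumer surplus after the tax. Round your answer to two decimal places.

Without the tax, 216 - Q = 97 + 5Q so Q* = 19.8333 and P* = 196.1667.
A tax on buyers shifts demand down by 3: (216 - 3) - Q = 97 + 5Q, so Q_t = 19.3333. Buyers pay P_b = 196.6667; sellers receive P_s = P_b - 3 = 193.6667.
CS = (1/2)(Q_t)(216 - P_b) = (1/2)(19.3333)(19.3333) = 186.8889.

186.89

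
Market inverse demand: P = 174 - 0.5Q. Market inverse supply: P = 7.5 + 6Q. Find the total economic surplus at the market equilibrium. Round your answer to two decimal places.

2132.48

Equilibrium: 174 - 0.5Q = 7.5 + 6Q, so Q* = 25.6154 and P* = 161.1923.
CS = (1/2)(25.6154)(12.8077) = 164.037 and PS = (1/2)(25.6154)(153.6923) = 1968.4438, so total surplus = 2132.4808.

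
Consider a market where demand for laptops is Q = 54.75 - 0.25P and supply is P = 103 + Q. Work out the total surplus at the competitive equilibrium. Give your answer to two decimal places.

Rewriting demand in inverse form: P = 219 - 4Q.
Set 219 - 4Q = 103 + Q, which gives 116 = 5Q, so Q* = 23.2 and P* = 219 - 4(23.2) = 126.2.
Total surplus is the full triangle between the curves from 0 to Q*: (1/2)(23.2)(219 - 103) = 1345.6.

1345.60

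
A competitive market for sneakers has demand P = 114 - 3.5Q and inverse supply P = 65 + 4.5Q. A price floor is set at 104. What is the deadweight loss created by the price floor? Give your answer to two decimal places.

Free-market equilibrium: 114 - 3.5Q = 65 + 4.5Q gives Q* = 6.125, P* = 92.5625.
At P = 104, buyers demand (114 - 104)/3.5 = 2.8571 while sellers would supply more, so the quantity traded is 2.8571 at price 104.
The lost-trades triangle has base Q* - 2.8571 = 3.2679 and height equal to the gap between the curves at Q = 2.8571, which is 104 - 77.8571 = 26.1429. DWL = (1/2)(3.2679)(26.1429) = 42.7156.

42.72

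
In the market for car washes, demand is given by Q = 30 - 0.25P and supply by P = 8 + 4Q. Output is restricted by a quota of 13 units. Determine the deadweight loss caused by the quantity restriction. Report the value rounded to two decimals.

Rewriting demand in inverse form: P = 120 - 4Q.
Unrestricted equilibrium: Q* = (120 - 8)/(4 + 4) = 14.
At Q = 13 the demand price is 120 - 4(13) = 68 and the supply price is 8 + 4(13) = 60.
DWL = (1/2)(gap between curves at 13) x (Q* - 13) = (1/2)(8)(1) = 4.

4.00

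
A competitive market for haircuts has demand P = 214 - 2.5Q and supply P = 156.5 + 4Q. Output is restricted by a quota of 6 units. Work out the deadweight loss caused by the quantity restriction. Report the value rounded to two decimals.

26.33

Unrestricted equilibrium: Q* = (214 - 156.5)/(2.5 + 4) = 8.8462.
At Q = 6 the demand price is 214 - 2.5(6) = 199 and the supply price is 156.5 + 4(6) = 180.5.
Deadweight loss is the triangle between the curves from 6 to 8.8462: (1/2)(199 - 180.5)(8.8462 - 6) = 26.3269.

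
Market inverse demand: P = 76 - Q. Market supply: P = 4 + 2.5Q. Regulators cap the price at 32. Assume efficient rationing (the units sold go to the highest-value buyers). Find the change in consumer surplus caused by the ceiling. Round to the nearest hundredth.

Without the control, 76 - Q = 4 + 2.5Q so Q* = 20.5714 and P* = 55.4286.
At P = 32, sellers supply (32 - 4)/2.5 = 11.2 while buyers want more, so the quantity traded is 11.2 at price 32.
CS goes from (1/2)(20.5714)(20.5714) = 211.5918 to 430.08 (computed as (76 - 32)(11.2) - (1/2)(1)(11.2)^2), a change of 218.4882.

218.49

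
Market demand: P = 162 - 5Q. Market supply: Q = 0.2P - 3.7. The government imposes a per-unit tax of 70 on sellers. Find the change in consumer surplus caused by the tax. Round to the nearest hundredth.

Rewriting supply in inverse form: P = 18.5 + 5Q.
Pre-tax equilibrium: 162 - 5Q = 18.5 + 5Q gives Q* = 14.35, P* = 90.25.
With the tax, sellers need 70 more per unit: 162 - 5Q = 18.5 + 5Q + 70, so Q_t = 7.35. Buyers pay P_b = 125.25; sellers receive P_s = P_b - 70 = 55.25.
CS falls from (1/2)(14.35)(71.75) = 514.8062 to (1/2)(7.35)(36.75) = 135.0563, a change of -379.75.

-379.75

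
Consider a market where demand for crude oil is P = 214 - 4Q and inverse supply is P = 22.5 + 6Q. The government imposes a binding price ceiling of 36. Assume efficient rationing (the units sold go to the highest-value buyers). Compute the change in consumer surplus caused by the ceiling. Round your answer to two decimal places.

-343.07

Without the control, 214 - 4Q = 22.5 + 6Q so Q* = 19.15 and P* = 137.4.
At P = 36, sellers supply (36 - 22.5)/6 = 2.25 while buyers want more, so the quantity traded is 2.25 at price 36.
CS goes from (1/2)(19.15)(76.6) = 733.445 to 390.375 (computed as (214 - 36)(2.25) - (1/2)(4)(2.25)^2), a change of -343.07.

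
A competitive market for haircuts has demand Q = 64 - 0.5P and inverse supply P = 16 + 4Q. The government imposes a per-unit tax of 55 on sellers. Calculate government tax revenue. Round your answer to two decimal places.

Rewriting demand in inverse form: P = 128 - 2Q.
Without the tax, 128 - 2Q = 16 + 4Q so Q* = 18.6667 and P* = 90.6667.
With the tax, sellers need 55 more per unit: 128 - 2Q = 16 + 4Q + 55, so Q_t = 9.5. Buyers pay P_b = 109; sellers receive P_s = P_b - 55 = 54.
Revenue is the tax times quantity traded: 55 x 9.5 = 522.5.

522.50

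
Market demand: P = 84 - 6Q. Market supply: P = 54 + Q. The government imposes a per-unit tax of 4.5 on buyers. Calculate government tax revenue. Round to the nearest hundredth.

16.39

Without the tax, 84 - 6Q = 54 + Q so Q* = 4.2857 and P* = 58.2857.
A tax on buyers shifts demand down by 4.5: (84 - 4.5) - 6Q = 54 + Q, so Q_t = 3.6429. Buyers pay P_b = 62.1429; sellers receive P_s = P_b - 4.5 = 57.6429.
Revenue is the tax times quantity traded: 4.5 x 3.6429 = 16.3929.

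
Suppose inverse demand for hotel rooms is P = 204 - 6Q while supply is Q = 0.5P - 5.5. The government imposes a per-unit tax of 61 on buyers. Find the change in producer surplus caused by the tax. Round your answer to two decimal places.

Rewriting supply in inverse form: P = 11 + 2Q.
Without the tax, 204 - 6Q = 11 + 2Q so Q* = 24.125 and P* = 59.25.
A tax on buyers shifts demand down by 61: (204 - 61) - 6Q = 11 + 2Q, so Q_t = 16.5. Buyers pay P_b = 105; sellers receive P_s = P_b - 61 = 44.
Producers lose the trapezoid between P_s and P* out to Q_t plus the triangle from Q_t to Q*: change in PS = 272.25 - 582.0156 = -309.7656.

-309.77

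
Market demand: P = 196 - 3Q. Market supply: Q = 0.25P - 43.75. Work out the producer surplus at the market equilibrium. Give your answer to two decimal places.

18.00

Rewriting supply in inverse form: P = 175 + 4Q.
Equilibrium: 196 - 3Q = 175 + 4Q, so Q* = 3 and P* = 187.
PS is the area between P* and the supply curve from 0 to Q*: (1/2)(3)(12) = 18.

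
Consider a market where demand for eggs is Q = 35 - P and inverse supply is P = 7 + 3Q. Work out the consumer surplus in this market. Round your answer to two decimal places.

24.50

Rewriting demand in inverse form: P = 35 - Q.
Equilibrium: 35 - Q = 7 + 3Q, so Q* = 7 and P* = 28.
CS is the area between the demand curve and P* from 0 to Q*: (1/2)(7)(7) = 24.5.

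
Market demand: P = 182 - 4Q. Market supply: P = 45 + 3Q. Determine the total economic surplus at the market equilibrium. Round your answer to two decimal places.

1340.64

Equilibrium: 182 - 4Q = 45 + 3Q, so Q* = 19.5714 and P* = 103.7143.
Total surplus is the full triangle between the curves from 0 to Q*: (1/2)(19.5714)(182 - 45) = 1340.6429.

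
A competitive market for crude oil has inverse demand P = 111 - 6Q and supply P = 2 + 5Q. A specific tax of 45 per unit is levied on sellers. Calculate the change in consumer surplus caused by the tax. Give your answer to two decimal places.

-193.02

Without the tax, 111 - 6Q = 2 + 5Q so Q* = 9.9091 and P* = 51.5455.
A tax on sellers shifts supply up by 45: 111 - 6Q = 2 + 5Q + 45, so Q_t = 5.8182. Buyers pay P_b = 76.0909; sellers receive P_s = P_b - 45 = 31.0909.
Consumers lose the trapezoid between P* and P_b out to Q_t plus the triangle from Q_t to Q*: change in CS = 101.5537 - 294.5702 = -193.0165.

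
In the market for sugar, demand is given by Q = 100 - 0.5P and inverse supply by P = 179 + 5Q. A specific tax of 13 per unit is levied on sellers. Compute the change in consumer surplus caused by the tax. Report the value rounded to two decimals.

-7.69

Rewriting demand in inverse form: P = 200 - 2Q.
Pre-tax equilibrium: 200 - 2Q = 179 + 5Q gives Q* = 3, P* = 194.
With the tax, sellers need 13 more per unit: 200 - 2Q = 179 + 5Q + 13, so Q_t = 1.1429. Buyers pay P_b = 197.7143; sellers receive P_s = P_b - 13 = 184.7143.
CS falls from (1/2)(3)(6) = 9 to (1/2)(1.1429)(2.2857) = 1.3061, a change of -7.6939.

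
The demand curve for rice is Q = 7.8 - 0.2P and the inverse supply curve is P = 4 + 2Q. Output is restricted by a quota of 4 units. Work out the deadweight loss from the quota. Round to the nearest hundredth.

Rewriting demand in inverse form: P = 39 - 5Q.
Without the quota, 39 - 5Q = 4 + 2Q gives Q* = 5.
At Q = 4 the demand price is 39 - 5(4) = 19 and the supply price is 4 + 2(4) = 12.
Deadweight loss is the triangle between the curves from 4 to 5: (1/2)(19 - 12)(5 - 4) = 3.5.

3.50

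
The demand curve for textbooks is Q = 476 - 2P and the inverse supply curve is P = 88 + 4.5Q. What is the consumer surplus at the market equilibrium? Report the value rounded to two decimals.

225.00

Rewriting demand in inverse form: P = 238 - 0.5Q.
Set 238 - 0.5Q = 88 + 4.5Q, which gives 150 = 5Q, so Q* = 30 and P* = 238 - 0.5(30) = 223.
The demand choke price is 238, so CS = (1/2)(Q*)(238 - P*) = (1/2)(30)(15) = 225.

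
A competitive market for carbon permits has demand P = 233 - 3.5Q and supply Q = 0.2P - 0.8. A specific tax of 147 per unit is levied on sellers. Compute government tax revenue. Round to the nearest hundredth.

1418.12

Rewriting supply in inverse form: P = 4 + 5Q.
Pre-tax equilibrium: 233 - 3.5Q = 4 + 5Q gives Q* = 26.9412, P* = 138.7059.
With the tax, sellers need 147 more per unit: 233 - 3.5Q = 4 + 5Q + 147, so Q_t = 9.6471. Buyers pay P_b = 199.2353; sellers receive P_s = P_b - 147 = 52.2353.
Tax revenue = t x Q_t = 147 x 9.6471 = 1418.1176.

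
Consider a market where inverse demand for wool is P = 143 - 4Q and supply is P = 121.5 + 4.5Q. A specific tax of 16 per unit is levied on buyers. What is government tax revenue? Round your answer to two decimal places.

10.35

Without the tax, 143 - 4Q = 121.5 + 4.5Q so Q* = 2.5294 and P* = 132.8824.
A tax on buyers shifts demand down by 16: (143 - 16) - 4Q = 121.5 + 4.5Q, so Q_t = 0.6471. Buyers pay P_b = 140.4118; sellers receive P_s = P_b - 16 = 124.4118.
Tax revenue = t x Q_t = 16 x 0.6471 = 10.3529.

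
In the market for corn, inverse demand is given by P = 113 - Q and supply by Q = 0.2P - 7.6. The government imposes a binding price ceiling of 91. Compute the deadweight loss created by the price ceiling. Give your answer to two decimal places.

10.83

Rewriting supply in inverse form: P = 38 + 5Q.
Without the control, 113 - Q = 38 + 5Q so Q* = 12.5 and P* = 100.5.
At the ceiling price 91, quantity supplied is (91 - 38)/5 = 10.6; supply is the short side, so Q = 10.6 trades at P = 91.
At Q = 10.6 the demand price is 102.4 and the supply price is 91. Deadweight loss is the triangle between the curves from 10.6 to 12.5: (1/2)(102.4 - 91)(12.5 - 10.6) = 10.83.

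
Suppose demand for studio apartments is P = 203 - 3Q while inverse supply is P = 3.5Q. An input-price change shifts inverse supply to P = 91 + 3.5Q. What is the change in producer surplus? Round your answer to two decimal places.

-1187.31

Initial equilibrium: Q_0 = 31.2308, P_0 = 109.3077; CS_0 = (1/2)(31.2308)(93.6923) = 1463.0414, PS_0 = (1/2)(31.2308)(109.3077) = 1706.8817.
New equilibrium: 203 - 3Q = 91 + 3.5Q gives Q_1 = 17.2308, P_1 = 151.3077; CS_1 = 445.3491, PS_1 = 519.574.
Change in producer surplus = 519.574 - 1706.8817 = -1187.3077.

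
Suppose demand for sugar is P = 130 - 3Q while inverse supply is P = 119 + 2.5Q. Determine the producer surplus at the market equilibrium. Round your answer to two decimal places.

5.00

Setting demand equal to supply, 11 = 5.5Q, so Q* = 2 and P* = 124.
The supply curve's price intercept is 119, so PS = (1/2)(Q*)(P* - 119) = (1/2)(2)(5) = 5.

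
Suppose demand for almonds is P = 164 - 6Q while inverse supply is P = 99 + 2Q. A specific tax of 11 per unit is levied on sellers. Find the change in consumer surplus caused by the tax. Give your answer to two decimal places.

Without the tax, 164 - 6Q = 99 + 2Q so Q* = 8.125 and P* = 115.25.
A tax on sellers shifts supply up by 11: 164 - 6Q = 99 + 2Q + 11, so Q_t = 6.75. Buyers pay P_b = 123.5; sellers receive P_s = P_b - 11 = 112.5.
CS falls from (1/2)(8.125)(48.75) = 198.0469 to (1/2)(6.75)(40.5) = 136.6875, a change of -61.3594.

-61.36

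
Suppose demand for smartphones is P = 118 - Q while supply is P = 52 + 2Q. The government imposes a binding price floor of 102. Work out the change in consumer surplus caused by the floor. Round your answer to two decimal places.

-114.00

Without the control, 118 - Q = 52 + 2Q so Q* = 22 and P* = 96.
At P = 102, buyers demand (118 - 102)/1 = 16 while sellers would supply more, so the quantity traded is 16 at price 102.
CS goes from (1/2)(22)(22) = 242 to 128 (computed as (118 - 102)(16) - (1/2)(1)(16)^2), a change of -114.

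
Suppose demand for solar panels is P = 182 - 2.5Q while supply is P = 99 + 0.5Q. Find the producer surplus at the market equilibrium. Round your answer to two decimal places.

191.36

Setting demand equal to supply, 83 = 3Q, so Q* = 27.6667 and P* = 112.8333.
PS is the area between P* and the supply curve from 0 to Q*: (1/2)(27.6667)(13.8333) = 191.3611.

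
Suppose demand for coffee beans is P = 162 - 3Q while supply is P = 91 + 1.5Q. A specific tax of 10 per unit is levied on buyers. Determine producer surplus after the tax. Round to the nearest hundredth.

Pre-tax equilibrium: 162 - 3Q = 91 + 1.5Q gives Q* = 15.7778, P* = 114.6667.
With the tax, buyers' net willingness to pay falls by 10: (162 - 10) - 3Q = 91 + 1.5Q, so Q_t = 13.5556. Buyers pay P_b = 121.3333; sellers receive P_s = P_b - 10 = 111.3333.
Producer surplus is the triangle above supply below P_s: (1/2)(13.5556)(111.3333 - 91) = 137.8148.

137.81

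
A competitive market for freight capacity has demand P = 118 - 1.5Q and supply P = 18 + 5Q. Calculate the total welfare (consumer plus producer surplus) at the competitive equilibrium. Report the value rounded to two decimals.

Equilibrium: 118 - 1.5Q = 18 + 5Q, so Q* = 15.3846 and P* = 94.9231.
Total surplus is the full triangle between the curves from 0 to Q*: (1/2)(15.3846)(118 - 18) = 769.2308.

769.23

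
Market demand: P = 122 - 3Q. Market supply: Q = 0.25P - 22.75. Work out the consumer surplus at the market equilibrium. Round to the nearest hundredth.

Rewriting supply in inverse form: P = 91 + 4Q.
Setting demand equal to supply, 31 = 7Q, so Q* = 4.4286 and P* = 108.7143.
CS is the area between the demand curve and P* from 0 to Q*: (1/2)(4.4286)(13.2857) = 29.4184.

29.42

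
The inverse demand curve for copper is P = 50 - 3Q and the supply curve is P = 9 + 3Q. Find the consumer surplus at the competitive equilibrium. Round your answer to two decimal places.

Equilibrium: 50 - 3Q = 9 + 3Q, so Q* = 6.8333 and P* = 29.5.
The demand choke price is 50, so CS = (1/2)(Q*)(50 - P*) = (1/2)(6.8333)(20.5) = 70.0417.

70.04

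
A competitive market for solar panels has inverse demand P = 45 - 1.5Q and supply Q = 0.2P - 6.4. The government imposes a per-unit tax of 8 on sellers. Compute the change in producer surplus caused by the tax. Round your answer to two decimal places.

Rewriting supply in inverse form: P = 32 + 5Q.
Pre-tax equilibrium: 45 - 1.5Q = 32 + 5Q gives Q* = 2, P* = 42.
A tax on sellers shifts supply up by 8: 45 - 1.5Q = 32 + 5Q + 8, so Q_t = 0.7692. Buyers pay P_b = 43.8462; sellers receive P_s = P_b - 8 = 35.8462.
Producers lose the trapezoid between P_s and P* out to Q_t plus the triangle from Q_t to Q*: change in PS = 1.4793 - 10 = -8.5207.

-8.52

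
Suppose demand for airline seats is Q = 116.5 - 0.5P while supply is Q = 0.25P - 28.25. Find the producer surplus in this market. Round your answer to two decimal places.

800.00

Rewriting demand in inverse form: P = 233 - 2Q.
Rewriting supply in inverse form: P = 113 + 4Q.
Set 233 - 2Q = 113 + 4Q, which gives 120 = 6Q, so Q* = 20 and P* = 233 - 2(20) = 193.
PS is the area between P* and the supply curve from 0 to Q*: (1/2)(20)(80) = 800.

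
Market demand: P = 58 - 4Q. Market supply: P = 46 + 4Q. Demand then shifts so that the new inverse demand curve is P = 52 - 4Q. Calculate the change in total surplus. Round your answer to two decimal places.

-6.75

Initial equilibrium: Q_0 = 1.5, P_0 = 52; CS_0 = (1/2)(1.5)(6) = 4.5, PS_0 = (1/2)(1.5)(6) = 4.5.
New equilibrium: 52 - 4Q = 46 + 4Q gives Q_1 = 0.75, P_1 = 49; CS_1 = 1.125, PS_1 = 1.125.
Change in total surplus = (1.125 + 1.125) - (4.5 + 4.5) = -6.75.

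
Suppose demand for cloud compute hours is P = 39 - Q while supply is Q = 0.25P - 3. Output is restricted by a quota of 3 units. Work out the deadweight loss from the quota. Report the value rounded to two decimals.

14.40

Rewriting supply in inverse form: P = 12 + 4Q.
Unrestricted equilibrium: Q* = (39 - 12)/(1 + 4) = 5.4.
At Q = 3 the demand price is 39 - (3) = 36 and the supply price is 12 + 4(3) = 24.
Deadweight loss is the triangle between the curves from 3 to 5.4: (1/2)(36 - 24)(5.4 - 3) = 14.4.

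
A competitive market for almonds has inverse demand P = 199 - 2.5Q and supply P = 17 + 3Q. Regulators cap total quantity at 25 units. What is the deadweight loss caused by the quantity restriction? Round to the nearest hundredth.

180.02

Without the quota, 199 - 2.5Q = 17 + 3Q gives Q* = 33.0909.
At Q = 25 the demand price is 199 - 2.5(25) = 136.5 and the supply price is 17 + 3(25) = 92.
DWL = (1/2)(gap between curves at 25) x (Q* - 25) = (1/2)(44.5)(8.0909) = 180.0227.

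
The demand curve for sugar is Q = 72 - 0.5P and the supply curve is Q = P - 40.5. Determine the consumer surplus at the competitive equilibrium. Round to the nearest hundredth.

1190.25

Rewriting demand in inverse form: P = 144 - 2Q.
Rewriting supply in inverse form: P = 40.5 + Q.
Set 144 - 2Q = 40.5 + Q, which gives 103.5 = 3Q, so Q* = 34.5 and P* = 144 - 2(34.5) = 75.
CS is the area between the demand curve and P* from 0 to Q*: (1/2)(34.5)(69) = 1190.25.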